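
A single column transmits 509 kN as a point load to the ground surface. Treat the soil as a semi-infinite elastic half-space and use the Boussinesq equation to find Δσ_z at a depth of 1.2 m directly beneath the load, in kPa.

Δσ_z ≈ 169 kPa

Boussinesq vertical stress below a point load on an elastic half-space:
Δσ_z = 3P/(2πz²) · [1 + (r/z)²]^(−5/2)
r/z = 0/1.2 = 0; [1+(r/z)²]^(−5/2) = 1.
Δσ_z = 3×509/(2π×1.2²) × 1 = 168.77 × 1 = 168.8 kPa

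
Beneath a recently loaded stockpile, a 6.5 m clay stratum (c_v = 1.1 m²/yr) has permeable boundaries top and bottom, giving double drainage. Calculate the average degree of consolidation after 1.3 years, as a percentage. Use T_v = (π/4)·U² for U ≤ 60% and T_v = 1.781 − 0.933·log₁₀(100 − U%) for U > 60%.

U ≈ 41.5 %

Drainage path length: H_d = H/2 = 3.25 m (double drainage).
T_v = c_v·t/H_d² = 1.1×1.3/3.25² = 0.13538.
T_v = 0.13538 corresponds to the U ≤ 60% branch:
U = √(4T_v/π) = 0.4152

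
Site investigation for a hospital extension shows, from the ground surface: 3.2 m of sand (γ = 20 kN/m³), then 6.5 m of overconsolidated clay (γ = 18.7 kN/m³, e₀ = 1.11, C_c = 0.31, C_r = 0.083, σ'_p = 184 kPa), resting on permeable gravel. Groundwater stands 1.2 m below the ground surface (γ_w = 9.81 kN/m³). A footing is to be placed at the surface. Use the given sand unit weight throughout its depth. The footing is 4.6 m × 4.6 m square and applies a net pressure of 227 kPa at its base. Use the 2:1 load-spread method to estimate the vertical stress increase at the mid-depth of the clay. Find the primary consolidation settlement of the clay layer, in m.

S_c ≈ 0.0477 m

Mid-depth of clay below the ground surface: z = 3.2 + 6.5/2 = 6.45 m.
Total vertical stress at mid-clay: σ_v = 20×3.2 + 18.7×3.25 = 124.78 kPa.
Pore pressure: u = 9.81×(6.45 − 1.2) = 51.503 kPa.
Initial effective stress: σ'_0 = σ_v − u = 124.78 − 51.503 = 73.277 kPa.
Stress increase at mid-clay by the 2:1 spreading method:
Δσ = qBL/((B+z)(L+z)) = 227×4.6×4.6/((4.6+6.45)(4.6+6.45)) = 39.338 kPa
Final effective stress: σ'_f = 73.277 + 39.338 = 112.62 kPa.
σ'_f = 112.62 ≤ σ'_p = 184 kPa, so the clay remains overconsolidated and only the recompression index applies:
S_c = C_r·H/(1+e₀)·log₁₀(σ'_f/σ'_0) = 0.083×6.5/2.11×log₁₀(112.62/73.277)
    = 0.25569 × 0.18665 = 0.04772 m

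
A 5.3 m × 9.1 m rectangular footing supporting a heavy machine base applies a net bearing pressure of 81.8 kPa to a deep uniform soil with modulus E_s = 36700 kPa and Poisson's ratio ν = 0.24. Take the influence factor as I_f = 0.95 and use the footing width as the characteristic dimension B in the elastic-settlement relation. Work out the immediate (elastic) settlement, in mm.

Immediate (elastic) settlement: S_e = q·B·(1−ν²)/E_s · I_f.
S_e = 81.8 × 5.3 × (1 − 0.24²) / 36700 × 0.95
    = 81.8 × 5.3 × 0.9424 / 36700 × 0.95
    = 0.01058 m = 10.58 mm

S_e ≈ 10.6 mm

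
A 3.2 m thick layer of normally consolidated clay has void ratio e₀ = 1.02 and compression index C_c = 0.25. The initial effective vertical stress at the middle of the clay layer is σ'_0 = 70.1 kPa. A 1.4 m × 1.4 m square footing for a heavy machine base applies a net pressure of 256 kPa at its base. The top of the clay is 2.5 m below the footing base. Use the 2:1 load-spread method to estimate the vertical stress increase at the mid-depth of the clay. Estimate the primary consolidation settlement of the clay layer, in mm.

Mid-depth of clay below the footing base: z = 2.5 + 3.2/2 = 4.1 m.
Stress increase at mid-clay by the 2:1 spreading method:
Δσ = qBL/((B+z)(L+z)) = 256×1.4×1.4/((1.4+4.1)(1.4+4.1)) = 16.587 kPa
Final effective stress: σ'_f = σ'_0 + Δσ = 70.1 + 16.587 = 86.687 kPa.
Normally consolidated clay, so the full stress increment lies on the virgin compression line:
S_c = C_c·H/(1+e₀)·log₁₀(σ'_f/σ'_0) = 0.25×3.2/(1+1.02)×log₁₀(86.687/70.1)
    = 0.39604 × 0.092236 = 0.03653 m

S_c ≈ 36.5 mm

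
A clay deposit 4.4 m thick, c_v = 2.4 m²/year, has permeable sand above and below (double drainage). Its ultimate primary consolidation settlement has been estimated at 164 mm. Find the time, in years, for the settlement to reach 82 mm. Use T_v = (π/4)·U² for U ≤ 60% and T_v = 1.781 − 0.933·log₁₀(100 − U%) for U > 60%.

t ≈ 0.396 years

Drainage path length: H_d = H/2 = 2.2 m (double drainage).
U = S(t)/S_ult = 82/164 = 0.5.
U ≤ 60%: T_v = (π/4)·U² = (π/4)×0.5² = 0.19635.
t = T_v·H_d²/c_v = 0.19635×2.2²/2.4 = 0.396 years.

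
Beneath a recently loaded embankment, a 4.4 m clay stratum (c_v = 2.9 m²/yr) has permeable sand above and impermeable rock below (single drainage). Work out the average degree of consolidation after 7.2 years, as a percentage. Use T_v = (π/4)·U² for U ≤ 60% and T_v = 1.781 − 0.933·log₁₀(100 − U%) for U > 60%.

U ≈ 94.3 %

Drainage path length: H_d = H = 4.4 m (single drainage).
T_v = c_v·t/H_d² = 2.9×7.2/4.4² = 1.0785.
T_v = 1.0785 corresponds to the U > 60% branch:
U = 1 − 10^((1.781 − T_v)/0.933)/100 = 0.9434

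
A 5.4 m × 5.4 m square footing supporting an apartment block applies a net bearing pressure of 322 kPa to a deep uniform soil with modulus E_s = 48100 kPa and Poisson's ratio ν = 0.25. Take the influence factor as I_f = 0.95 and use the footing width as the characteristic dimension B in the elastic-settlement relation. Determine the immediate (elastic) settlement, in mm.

Immediate (elastic) settlement: S_e = q·B·(1−ν²)/E_s · I_f.
S_e = 322 × 5.4 × (1 − 0.25²) / 48100 × 0.95
    = 322 × 5.4 × 0.9375 / 48100 × 0.95
    = 0.0322 m = 32.2 mm

S_e ≈ 32.2 mm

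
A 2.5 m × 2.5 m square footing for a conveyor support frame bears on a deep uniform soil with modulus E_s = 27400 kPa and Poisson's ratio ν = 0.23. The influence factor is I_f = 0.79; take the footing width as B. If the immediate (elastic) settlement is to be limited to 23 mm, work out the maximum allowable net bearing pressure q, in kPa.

q ≈ 337 kPa

S_e = q·B·(1−ν²)/E_s · I_f  ⇒  q = S_e·E_s / (B·(1−ν²)·I_f).
q = 0.023 × 27400 / (2.5 × 0.9471 × 0.79) = 336.9 kPa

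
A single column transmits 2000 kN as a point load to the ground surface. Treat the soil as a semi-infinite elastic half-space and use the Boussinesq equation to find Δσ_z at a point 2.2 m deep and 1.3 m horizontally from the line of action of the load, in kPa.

Boussinesq vertical stress below a point load on an elastic half-space:
Δσ_z = 3P/(2πz²) · [1 + (r/z)²]^(−5/2)
r/z = 1.3/2.2 = 0.59091; [1+(r/z)²]^(−5/2) = 0.47297.
Δσ_z = 3×2000/(2π×2.2²) × 0.47297 = 197.3 × 0.47297 = 93.32 kPa

Δσ_z ≈ 93.3 kPa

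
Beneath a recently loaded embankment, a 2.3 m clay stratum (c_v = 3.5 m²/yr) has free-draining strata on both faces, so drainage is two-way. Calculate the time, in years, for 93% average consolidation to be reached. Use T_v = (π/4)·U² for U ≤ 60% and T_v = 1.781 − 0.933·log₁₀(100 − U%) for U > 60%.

t ≈ 0.375 years

Drainage path length: H_d = H/2 = 1.15 m (double drainage).
U > 60%: T_v = 1.781 − 0.933·log₁₀(100 − 93) = 0.99252.
t = T_v·H_d²/c_v = 0.99252×1.15²/3.5 = 0.375 years.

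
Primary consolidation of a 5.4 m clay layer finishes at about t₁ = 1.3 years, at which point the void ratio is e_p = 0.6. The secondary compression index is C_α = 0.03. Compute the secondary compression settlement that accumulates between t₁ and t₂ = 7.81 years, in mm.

S_s ≈ 78.8 mm

Secondary compression: S_s = C_α·H/(1+e_p)·log₁₀(t₂/t₁)
S_s = 0.03×5.4/(1+0.6)×log₁₀(7.81/1.3)
    = 0.1012 × 0.7787 = 0.07884 m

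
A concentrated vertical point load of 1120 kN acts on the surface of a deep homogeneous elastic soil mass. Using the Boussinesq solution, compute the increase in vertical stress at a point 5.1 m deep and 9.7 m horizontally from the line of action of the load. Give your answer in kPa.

Boussinesq vertical stress below a point load on an elastic half-space:
Δσ_z = 3P/(2πz²) · [1 + (r/z)²]^(−5/2)
r/z = 9.7/5.1 = 1.902; [1+(r/z)²]^(−5/2) = 0.021827.
Δσ_z = 3×1120/(2π×5.1²) × 0.021827 = 20.56 × 0.021827 = 0.4488 kPa

Δσ_z ≈ 0.449 kPa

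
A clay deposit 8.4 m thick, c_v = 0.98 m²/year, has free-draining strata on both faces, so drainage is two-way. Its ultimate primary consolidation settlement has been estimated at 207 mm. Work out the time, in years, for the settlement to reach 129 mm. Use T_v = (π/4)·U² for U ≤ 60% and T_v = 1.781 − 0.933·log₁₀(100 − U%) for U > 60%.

Drainage path length: H_d = H/2 = 4.2 m (double drainage).
U = S(t)/S_ult = 129/207 = 0.6232.
U > 60%: T_v = 1.781 − 0.933·log₁₀(100 − 62.319) = 0.31048.
t = T_v·H_d²/c_v = 0.31048×4.2²/0.98 = 5.589 years.

t ≈ 5.59 years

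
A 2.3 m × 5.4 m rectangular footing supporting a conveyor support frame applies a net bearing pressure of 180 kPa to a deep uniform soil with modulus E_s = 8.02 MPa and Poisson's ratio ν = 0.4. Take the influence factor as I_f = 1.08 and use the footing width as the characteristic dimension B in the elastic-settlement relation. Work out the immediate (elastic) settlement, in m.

S_e ≈ 0.0468 m

Immediate (elastic) settlement: S_e = q·B·(1−ν²)/E_s · I_f.
E_s = 8.02 MPa = 8020 kPa.
S_e = 180 × 2.3 × (1 − 0.4²) / 8020 × 1.08
    = 180 × 2.3 × 0.84 / 8020 × 1.08
    = 0.04683 m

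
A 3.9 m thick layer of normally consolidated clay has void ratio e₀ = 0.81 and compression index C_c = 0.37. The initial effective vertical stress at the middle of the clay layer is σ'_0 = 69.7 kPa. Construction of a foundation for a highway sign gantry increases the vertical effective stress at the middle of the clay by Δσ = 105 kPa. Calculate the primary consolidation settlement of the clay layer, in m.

S_c ≈ 0.318 m

Final effective stress: σ'_f = σ'_0 + Δσ = 69.7 + 105 = 174.7 kPa.
Normally consolidated clay, so the full stress increment lies on the virgin compression line:
S_c = C_c·H/(1+e₀)·log₁₀(σ'_f/σ'_0) = 0.37×3.9/(1+0.81)×log₁₀(174.7/69.7)
    = 0.79724 × 0.39906 = 0.3181 m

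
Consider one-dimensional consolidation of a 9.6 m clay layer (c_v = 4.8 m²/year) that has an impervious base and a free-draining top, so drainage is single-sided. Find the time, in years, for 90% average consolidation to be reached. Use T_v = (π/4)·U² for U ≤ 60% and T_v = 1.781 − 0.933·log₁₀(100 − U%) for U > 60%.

t ≈ 16.3 years

Drainage path length: H_d = H = 9.6 m (single drainage).
U > 60%: T_v = 1.781 − 0.933·log₁₀(100 − 90) = 0.848.
t = T_v·H_d²/c_v = 0.848×9.6²/4.8 = 16.28 years.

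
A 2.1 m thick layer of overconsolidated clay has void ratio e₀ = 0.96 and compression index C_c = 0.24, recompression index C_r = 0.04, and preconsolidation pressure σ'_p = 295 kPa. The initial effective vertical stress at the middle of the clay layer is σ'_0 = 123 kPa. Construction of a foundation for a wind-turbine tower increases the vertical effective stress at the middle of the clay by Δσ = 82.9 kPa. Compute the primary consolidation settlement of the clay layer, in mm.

S_c ≈ 9.59 mm

Final effective stress: σ'_f = 123 + 82.9 = 205.9 kPa.
σ'_f = 205.9 ≤ σ'_p = 295 kPa, so the clay remains overconsolidated and only the recompression index applies:
S_c = C_r·H/(1+e₀)·log₁₀(σ'_f/σ'_0) = 0.04×2.1/1.96×log₁₀(205.9/123)
    = 0.042856 × 0.22375 = 0.009589 m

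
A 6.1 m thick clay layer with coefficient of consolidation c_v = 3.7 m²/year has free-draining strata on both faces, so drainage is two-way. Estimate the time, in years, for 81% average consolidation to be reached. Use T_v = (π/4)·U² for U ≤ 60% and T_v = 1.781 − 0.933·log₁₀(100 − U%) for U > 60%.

t ≈ 1.48 years

Drainage path length: H_d = H/2 = 3.05 m (double drainage).
U > 60%: T_v = 1.781 − 0.933·log₁₀(100 − 81) = 0.58792.
t = T_v·H_d²/c_v = 0.58792×3.05²/3.7 = 1.478 years.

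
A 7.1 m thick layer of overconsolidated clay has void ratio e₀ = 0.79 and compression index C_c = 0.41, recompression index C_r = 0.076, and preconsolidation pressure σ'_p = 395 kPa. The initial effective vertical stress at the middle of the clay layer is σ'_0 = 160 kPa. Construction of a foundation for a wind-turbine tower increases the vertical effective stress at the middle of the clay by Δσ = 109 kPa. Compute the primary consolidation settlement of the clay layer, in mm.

Final effective stress: σ'_f = 160 + 109 = 269 kPa.
σ'_f = 269 ≤ σ'_p = 395 kPa, so the clay remains overconsolidated and only the recompression index applies:
S_c = C_r·H/(1+e₀)·log₁₀(σ'_f/σ'_0) = 0.076×7.1/1.79×log₁₀(269/160)
    = 0.30145 × 0.22563 = 0.06802 m

S_c ≈ 68 mm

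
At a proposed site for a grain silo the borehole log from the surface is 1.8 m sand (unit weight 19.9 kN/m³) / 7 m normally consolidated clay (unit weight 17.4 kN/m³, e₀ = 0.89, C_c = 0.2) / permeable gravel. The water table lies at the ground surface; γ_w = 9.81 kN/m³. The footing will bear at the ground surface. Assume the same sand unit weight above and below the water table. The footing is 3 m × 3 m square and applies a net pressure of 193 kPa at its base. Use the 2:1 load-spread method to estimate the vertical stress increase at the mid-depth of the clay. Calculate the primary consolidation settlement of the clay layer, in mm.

Mid-depth of clay below the ground surface: z = 1.8 + 7/2 = 5.3 m.
Total vertical stress at mid-clay: σ_v = 19.9×1.8 + 17.4×3.5 = 96.72 kPa.
Pore pressure: u = 9.81×(5.3 − 0) = 51.993 kPa.
Initial effective stress: σ'_0 = σ_v − u = 96.72 − 51.993 = 44.727 kPa.
Stress increase at mid-clay by the 2:1 spreading method:
Δσ = qBL/((B+z)(L+z)) = 193×3×3/((3+5.3)(3+5.3)) = 25.214 kPa
Final effective stress: σ'_f = σ'_0 + Δσ = 44.727 + 25.214 = 69.941 kPa.
Normally consolidated clay, so the full stress increment lies on the virgin compression line:
S_c = C_c·H/(1+e₀)·log₁₀(σ'_f/σ'_0) = 0.2×7/(1+0.89)×log₁₀(69.941/44.727)
    = 0.74074 × 0.19416 = 0.1438 m

S_c ≈ 144 mm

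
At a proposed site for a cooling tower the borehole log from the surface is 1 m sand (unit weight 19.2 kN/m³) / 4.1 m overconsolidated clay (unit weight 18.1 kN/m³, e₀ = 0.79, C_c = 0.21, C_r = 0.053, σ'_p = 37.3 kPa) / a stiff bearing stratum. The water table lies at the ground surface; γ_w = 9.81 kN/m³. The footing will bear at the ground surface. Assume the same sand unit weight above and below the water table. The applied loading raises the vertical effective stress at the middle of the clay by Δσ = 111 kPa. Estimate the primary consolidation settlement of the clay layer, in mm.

S_c ≈ 291 mm

Mid-depth of clay below the ground surface: z = 1 + 4.1/2 = 3.05 m.
Total vertical stress at mid-clay: σ_v = 19.2×1 + 18.1×2.05 = 56.305 kPa.
Pore pressure: u = 9.81×(3.05 − 0) = 29.921 kPa.
Initial effective stress: σ'_0 = σ_v − u = 56.305 − 29.921 = 26.384 kPa.
Final effective stress: σ'_f = 26.384 + 111 = 137.38 kPa.
σ'_f = 137.38 > σ'_p = 37.3 kPa, so the stress path crosses the preconsolidation pressure — recompression up to σ'_p, then virgin compression beyond:
S_c = H/(1+e₀)·[C_r·log₁₀(σ'_p/σ'_0) + C_c·log₁₀(σ'_f/σ'_p)]
    = 4.1/1.79 × [0.053×log₁₀(37.3/26.384) + 0.21×log₁₀(137.38/37.3)]
    = 2.2905 × [0.0079695 + 0.11891] = 0.2906 m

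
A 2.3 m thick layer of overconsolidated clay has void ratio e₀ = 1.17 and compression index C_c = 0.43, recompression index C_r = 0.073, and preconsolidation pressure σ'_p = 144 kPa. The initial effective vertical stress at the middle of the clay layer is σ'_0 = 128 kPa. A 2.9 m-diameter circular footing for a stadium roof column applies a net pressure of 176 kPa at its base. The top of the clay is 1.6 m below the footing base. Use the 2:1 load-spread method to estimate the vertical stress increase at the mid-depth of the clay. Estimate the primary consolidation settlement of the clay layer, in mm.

Mid-depth of clay below the footing base: z = 1.6 + 2.3/2 = 2.75 m.
Stress increase at mid-clay by the 2:1 spreading method:
Δσ ≈ qD²/(D+z)² = 176×2.9²/(2.9+2.75)² = 46.367 kPa
Final effective stress: σ'_f = 128 + 46.367 = 174.37 kPa.
σ'_f = 174.37 > σ'_p = 144 kPa, so the stress path crosses the preconsolidation pressure — recompression up to σ'_p, then virgin compression beyond:
S_c = H/(1+e₀)·[C_r·log₁₀(σ'_p/σ'_0) + C_c·log₁₀(σ'_f/σ'_p)]
    = 2.3/2.17 × [0.073×log₁₀(144/128) + 0.43×log₁₀(174.37/144)]
    = 1.0599 × [0.0037341 + 0.035737] = 0.04184 m

S_c ≈ 41.8 mm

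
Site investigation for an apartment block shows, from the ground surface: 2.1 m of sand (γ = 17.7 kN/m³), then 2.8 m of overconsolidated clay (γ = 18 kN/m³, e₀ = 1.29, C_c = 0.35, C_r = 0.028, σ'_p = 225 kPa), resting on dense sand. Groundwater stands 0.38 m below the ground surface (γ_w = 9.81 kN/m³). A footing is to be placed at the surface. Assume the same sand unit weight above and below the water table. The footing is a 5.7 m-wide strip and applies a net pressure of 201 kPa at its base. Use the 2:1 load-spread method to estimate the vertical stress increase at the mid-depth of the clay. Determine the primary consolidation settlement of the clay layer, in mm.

Mid-depth of clay below the ground surface: z = 2.1 + 2.8/2 = 3.5 m.
Total vertical stress at mid-clay: σ_v = 17.7×2.1 + 18×1.4 = 62.37 kPa.
Pore pressure: u = 9.81×(3.5 − 0.38) = 30.607 kPa.
Initial effective stress: σ'_0 = σ_v − u = 62.37 − 30.607 = 31.763 kPa.
Stress increase at mid-clay by the 2:1 spreading method:
Δσ = qB/(B+z) = 201×5.7/(5.7+3.5) = 124.53 kPa
Final effective stress: σ'_f = 31.763 + 124.53 = 156.29 kPa.
σ'_f = 156.29 ≤ σ'_p = 225 kPa, so the clay remains overconsolidated and only the recompression index applies:
S_c = C_r·H/(1+e₀)·log₁₀(σ'_f/σ'_0) = 0.028×2.8/2.29×log₁₀(156.29/31.763)
    = 0.034236 × 0.69201 = 0.02369 m

S_c ≈ 23.7 mm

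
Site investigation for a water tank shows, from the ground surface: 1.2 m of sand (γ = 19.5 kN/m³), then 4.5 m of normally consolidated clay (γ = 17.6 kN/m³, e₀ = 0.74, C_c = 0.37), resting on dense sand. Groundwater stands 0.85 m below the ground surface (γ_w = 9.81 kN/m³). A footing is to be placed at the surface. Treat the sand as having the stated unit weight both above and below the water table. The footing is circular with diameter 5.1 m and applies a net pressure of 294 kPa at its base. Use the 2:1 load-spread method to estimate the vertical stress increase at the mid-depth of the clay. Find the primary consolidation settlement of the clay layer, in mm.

Mid-depth of clay below the ground surface: z = 1.2 + 4.5/2 = 3.45 m.
Total vertical stress at mid-clay: σ_v = 19.5×1.2 + 17.6×2.25 = 63 kPa.
Pore pressure: u = 9.81×(3.45 − 0.85) = 25.506 kPa.
Initial effective stress: σ'_0 = σ_v − u = 63 − 25.506 = 37.494 kPa.
Stress increase at mid-clay by the 2:1 spreading method:
Δσ ≈ qD²/(D+z)² = 294×5.1²/(5.1+3.45)² = 104.61 kPa
Final effective stress: σ'_f = σ'_0 + Δσ = 37.494 + 104.61 = 142.1 kPa.
Normally consolidated clay, so the full stress increment lies on the virgin compression line:
S_c = C_c·H/(1+e₀)·log₁₀(σ'_f/σ'_0) = 0.37×4.5/(1+0.74)×log₁₀(142.1/37.494)
    = 0.9569 × 0.57863 = 0.5537 m

S_c ≈ 554 mm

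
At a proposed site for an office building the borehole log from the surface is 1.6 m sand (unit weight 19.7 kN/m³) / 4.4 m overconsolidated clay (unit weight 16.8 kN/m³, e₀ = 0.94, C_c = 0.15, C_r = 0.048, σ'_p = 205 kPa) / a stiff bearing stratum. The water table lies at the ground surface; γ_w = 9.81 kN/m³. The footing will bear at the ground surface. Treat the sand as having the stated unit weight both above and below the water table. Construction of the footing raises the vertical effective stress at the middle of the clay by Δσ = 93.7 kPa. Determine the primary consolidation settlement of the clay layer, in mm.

Mid-depth of clay below the ground surface: z = 1.6 + 4.4/2 = 3.8 m.
Total vertical stress at mid-clay: σ_v = 19.7×1.6 + 16.8×2.2 = 68.48 kPa.
Pore pressure: u = 9.81×(3.8 − 0) = 37.278 kPa.
Initial effective stress: σ'_0 = σ_v − u = 68.48 − 37.278 = 31.202 kPa.
Final effective stress: σ'_f = 31.202 + 93.7 = 124.9 kPa.
σ'_f = 124.9 ≤ σ'_p = 205 kPa, so the clay remains overconsolidated and only the recompression index applies:
S_c = C_r·H/(1+e₀)·log₁₀(σ'_f/σ'_0) = 0.048×4.4/1.94×log₁₀(124.9/31.202)
    = 0.10886 × 0.60238 = 0.06558 m

S_c ≈ 65.6 mm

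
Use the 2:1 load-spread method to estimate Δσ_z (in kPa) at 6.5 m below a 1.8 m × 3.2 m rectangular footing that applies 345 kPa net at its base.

By the 2:1 method the load spreads at 1 horizontal : 2 vertical, so at depth z the loaded area has grown by z in each plan dimension:
Δσ = qBL/((B+z)(L+z)) = 345×1.8×3.2/((1.8+6.5)(3.2+6.5)) = 24.683 kPa

Δσ_z ≈ 24.7 kPa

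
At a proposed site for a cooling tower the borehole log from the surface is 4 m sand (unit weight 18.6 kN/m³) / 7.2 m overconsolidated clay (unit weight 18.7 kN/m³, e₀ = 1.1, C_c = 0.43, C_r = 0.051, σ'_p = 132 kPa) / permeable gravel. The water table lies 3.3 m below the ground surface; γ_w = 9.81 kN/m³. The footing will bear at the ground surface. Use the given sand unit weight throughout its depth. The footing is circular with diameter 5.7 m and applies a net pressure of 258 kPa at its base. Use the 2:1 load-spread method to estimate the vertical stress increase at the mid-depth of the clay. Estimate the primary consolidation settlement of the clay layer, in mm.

S_c ≈ 90 mm

Mid-depth of clay below the ground surface: z = 4 + 7.2/2 = 7.6 m.
Total vertical stress at mid-clay: σ_v = 18.6×4 + 18.7×3.6 = 141.72 kPa.
Pore pressure: u = 9.81×(7.6 − 3.3) = 42.183 kPa.
Initial effective stress: σ'_0 = σ_v − u = 141.72 − 42.183 = 99.537 kPa.
Stress increase at mid-clay by the 2:1 spreading method:
Δσ ≈ qD²/(D+z)² = 258×5.7²/(5.7+7.6)² = 47.388 kPa
Final effective stress: σ'_f = 99.537 + 47.388 = 146.93 kPa.
σ'_f = 146.93 > σ'_p = 132 kPa, so the stress path crosses the preconsolidation pressure — recompression up to σ'_p, then virgin compression beyond:
S_c = H/(1+e₀)·[C_r·log₁₀(σ'_p/σ'_0) + C_c·log₁₀(σ'_f/σ'_p)]
    = 7.2/2.1 × [0.051×log₁₀(132/99.537) + 0.43×log₁₀(146.93/132)]
    = 3.4286 × [0.0062521 + 0.020011] = 0.09005 m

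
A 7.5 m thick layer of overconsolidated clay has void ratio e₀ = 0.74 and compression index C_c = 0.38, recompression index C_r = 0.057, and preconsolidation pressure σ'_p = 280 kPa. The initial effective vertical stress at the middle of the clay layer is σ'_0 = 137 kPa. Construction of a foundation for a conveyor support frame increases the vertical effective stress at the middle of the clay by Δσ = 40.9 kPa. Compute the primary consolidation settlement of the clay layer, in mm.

S_c ≈ 27.9 mm

Final effective stress: σ'_f = 137 + 40.9 = 177.9 kPa.
σ'_f = 177.9 ≤ σ'_p = 280 kPa, so the clay remains overconsolidated and only the recompression index applies:
S_c = C_r·H/(1+e₀)·log₁₀(σ'_f/σ'_0) = 0.057×7.5/1.74×log₁₀(177.9/137)
    = 0.24569 × 0.11346 = 0.02788 m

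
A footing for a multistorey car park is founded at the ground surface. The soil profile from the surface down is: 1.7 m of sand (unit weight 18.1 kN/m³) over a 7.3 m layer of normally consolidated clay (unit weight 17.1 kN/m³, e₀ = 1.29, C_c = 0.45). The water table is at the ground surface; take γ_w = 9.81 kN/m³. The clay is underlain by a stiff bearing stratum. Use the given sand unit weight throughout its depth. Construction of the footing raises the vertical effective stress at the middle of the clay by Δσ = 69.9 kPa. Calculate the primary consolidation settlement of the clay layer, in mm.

S_c ≈ 623 mm

Mid-depth of clay below the ground surface: z = 1.7 + 7.3/2 = 5.35 m.
Total vertical stress at mid-clay: σ_v = 18.1×1.7 + 17.1×3.65 = 93.185 kPa.
Pore pressure: u = 9.81×(5.35 − 0) = 52.483 kPa.
Initial effective stress: σ'_0 = σ_v − u = 93.185 − 52.483 = 40.702 kPa.
Final effective stress: σ'_f = σ'_0 + Δσ = 40.702 + 69.9 = 110.6 kPa.
Normally consolidated clay, so the full stress increment lies on the virgin compression line:
S_c = C_c·H/(1+e₀)·log₁₀(σ'_f/σ'_0) = 0.45×7.3/(1+1.29)×log₁₀(110.6/40.702)
    = 1.4345 × 0.43414 = 0.6228 m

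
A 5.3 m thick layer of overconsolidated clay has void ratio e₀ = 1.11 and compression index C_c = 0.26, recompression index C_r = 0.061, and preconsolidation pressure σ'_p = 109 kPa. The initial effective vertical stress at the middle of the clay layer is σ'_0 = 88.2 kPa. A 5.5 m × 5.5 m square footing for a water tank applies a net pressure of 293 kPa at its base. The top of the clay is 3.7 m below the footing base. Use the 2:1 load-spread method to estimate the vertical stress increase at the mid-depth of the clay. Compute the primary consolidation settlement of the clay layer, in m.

S_c ≈ 0.107 m

Mid-depth of clay below the footing base: z = 3.7 + 5.3/2 = 6.35 m.
Stress increase at mid-clay by the 2:1 spreading method:
Δσ = qBL/((B+z)(L+z)) = 293×5.5×5.5/((5.5+6.35)(5.5+6.35)) = 63.118 kPa
Final effective stress: σ'_f = 88.2 + 63.118 = 151.32 kPa.
σ'_f = 151.32 > σ'_p = 109 kPa, so the stress path crosses the preconsolidation pressure — recompression up to σ'_p, then virgin compression beyond:
S_c = H/(1+e₀)·[C_r·log₁₀(σ'_p/σ'_0) + C_c·log₁₀(σ'_f/σ'_p)]
    = 5.3/2.11 × [0.061×log₁₀(109/88.2) + 0.26×log₁₀(151.32/109)]
    = 2.5118 × [0.0056094 + 0.037042] = 0.1071 m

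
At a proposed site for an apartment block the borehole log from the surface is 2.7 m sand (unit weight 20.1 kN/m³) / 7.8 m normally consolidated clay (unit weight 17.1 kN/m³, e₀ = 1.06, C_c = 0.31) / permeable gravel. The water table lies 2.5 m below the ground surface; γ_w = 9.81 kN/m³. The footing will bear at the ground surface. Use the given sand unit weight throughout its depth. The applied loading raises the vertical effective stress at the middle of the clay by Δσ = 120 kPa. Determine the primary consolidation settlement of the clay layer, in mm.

Mid-depth of clay below the ground surface: z = 2.7 + 7.8/2 = 6.6 m.
Total vertical stress at mid-clay: σ_v = 20.1×2.7 + 17.1×3.9 = 120.96 kPa.
Pore pressure: u = 9.81×(6.6 − 2.5) = 40.221 kPa.
Initial effective stress: σ'_0 = σ_v − u = 120.96 − 40.221 = 80.739 kPa.
Final effective stress: σ'_f = σ'_0 + Δσ = 80.739 + 120 = 200.74 kPa.
Normally consolidated clay, so the full stress increment lies on the virgin compression line:
S_c = C_c·H/(1+e₀)·log₁₀(σ'_f/σ'_0) = 0.31×7.8/(1+1.06)×log₁₀(200.74/80.739)
    = 1.1738 × 0.39555 = 0.4643 m

S_c ≈ 464 mm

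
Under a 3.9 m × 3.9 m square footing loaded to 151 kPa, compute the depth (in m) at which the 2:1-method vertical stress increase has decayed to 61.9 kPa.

z ≈ 2.19 m

2:1 spreading — at depth z the loaded area has grown by z in each plan dimension:
qB²/(B+z)² = Δσ_z ⇒ z = B(√(q/Δσ_z) − 1) = 3.9×(√(151/61.9) − 1) = 2.191 m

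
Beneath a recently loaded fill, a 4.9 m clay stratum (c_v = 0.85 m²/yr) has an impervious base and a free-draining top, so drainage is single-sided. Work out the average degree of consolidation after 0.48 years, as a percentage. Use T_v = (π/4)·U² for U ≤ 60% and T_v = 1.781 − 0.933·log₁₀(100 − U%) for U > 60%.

Drainage path length: H_d = H = 4.9 m (single drainage).
T_v = c_v·t/H_d² = 0.85×0.48/4.9² = 0.016993.
T_v = 0.016993 corresponds to the U ≤ 60% branch:
U = √(4T_v/π) = 0.1471

U ≈ 14.7 %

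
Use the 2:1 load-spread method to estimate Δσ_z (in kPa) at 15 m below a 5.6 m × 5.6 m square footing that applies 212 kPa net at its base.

Δσ_z ≈ 15.7 kPa

By the 2:1 method the load spreads at 1 horizontal : 2 vertical, so at depth z the loaded area has grown by z in each plan dimension:
Δσ = qBL/((B+z)(L+z)) = 212×5.6×5.6/((5.6+15)(5.6+15)) = 15.667 kPa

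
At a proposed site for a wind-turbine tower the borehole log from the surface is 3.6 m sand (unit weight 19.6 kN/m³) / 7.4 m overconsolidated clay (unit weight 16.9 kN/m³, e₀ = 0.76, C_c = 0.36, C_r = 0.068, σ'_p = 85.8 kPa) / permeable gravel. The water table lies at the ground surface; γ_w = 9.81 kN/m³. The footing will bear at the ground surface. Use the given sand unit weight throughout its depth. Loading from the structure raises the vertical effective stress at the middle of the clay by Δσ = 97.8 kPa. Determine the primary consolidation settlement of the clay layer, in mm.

Mid-depth of clay below the ground surface: z = 3.6 + 7.4/2 = 7.3 m.
Total vertical stress at mid-clay: σ_v = 19.6×3.6 + 16.9×3.7 = 133.09 kPa.
Pore pressure: u = 9.81×(7.3 − 0) = 71.613 kPa.
Initial effective stress: σ'_0 = σ_v − u = 133.09 − 71.613 = 61.477 kPa.
Final effective stress: σ'_f = 61.477 + 97.8 = 159.28 kPa.
σ'_f = 159.28 > σ'_p = 85.8 kPa, so the stress path crosses the preconsolidation pressure — recompression up to σ'_p, then virgin compression beyond:
S_c = H/(1+e₀)·[C_r·log₁₀(σ'_p/σ'_0) + C_c·log₁₀(σ'_f/σ'_p)]
    = 7.4/1.76 × [0.068×log₁₀(85.8/61.477) + 0.36×log₁₀(159.28/85.8)]
    = 4.2045 × [0.0098447 + 0.096723] = 0.4481 m

S_c ≈ 448 mm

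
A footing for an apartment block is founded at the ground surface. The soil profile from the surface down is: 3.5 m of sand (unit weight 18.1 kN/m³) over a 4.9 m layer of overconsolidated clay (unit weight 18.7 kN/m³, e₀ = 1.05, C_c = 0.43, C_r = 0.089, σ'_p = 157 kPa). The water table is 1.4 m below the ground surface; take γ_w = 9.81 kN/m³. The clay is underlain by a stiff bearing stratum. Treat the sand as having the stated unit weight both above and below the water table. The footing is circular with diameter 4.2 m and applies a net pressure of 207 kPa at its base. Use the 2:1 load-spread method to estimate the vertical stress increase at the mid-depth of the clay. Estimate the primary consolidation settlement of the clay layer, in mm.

Mid-depth of clay below the ground surface: z = 3.5 + 4.9/2 = 5.95 m.
Total vertical stress at mid-clay: σ_v = 18.1×3.5 + 18.7×2.45 = 109.17 kPa.
Pore pressure: u = 9.81×(5.95 − 1.4) = 44.636 kPa.
Initial effective stress: σ'_0 = σ_v − u = 109.17 − 44.636 = 64.534 kPa.
Stress increase at mid-clay by the 2:1 spreading method:
Δσ ≈ qD²/(D+z)² = 207×4.2²/(4.2+5.95)² = 35.444 kPa
Final effective stress: σ'_f = 64.534 + 35.444 = 99.978 kPa.
σ'_f = 99.978 ≤ σ'_p = 157 kPa, so the clay remains overconsolidated and only the recompression index applies:
S_c = C_r·H/(1+e₀)·log₁₀(σ'_f/σ'_0) = 0.089×4.9/2.05×log₁₀(99.978/64.534)
    = 0.21273 × 0.19012 = 0.04044 m

S_c ≈ 40.4 mm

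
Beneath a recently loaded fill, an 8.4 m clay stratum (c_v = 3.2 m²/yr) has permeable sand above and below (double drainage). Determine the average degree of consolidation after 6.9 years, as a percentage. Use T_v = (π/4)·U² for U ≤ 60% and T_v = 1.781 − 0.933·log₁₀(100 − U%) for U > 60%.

U ≈ 96.3 %

Drainage path length: H_d = H/2 = 4.2 m (double drainage).
T_v = c_v·t/H_d² = 3.2×6.9/4.2² = 1.2517.
T_v = 1.2517 corresponds to the U > 60% branch:
U = 1 − 10^((1.781 − T_v)/0.933)/100 = 0.9631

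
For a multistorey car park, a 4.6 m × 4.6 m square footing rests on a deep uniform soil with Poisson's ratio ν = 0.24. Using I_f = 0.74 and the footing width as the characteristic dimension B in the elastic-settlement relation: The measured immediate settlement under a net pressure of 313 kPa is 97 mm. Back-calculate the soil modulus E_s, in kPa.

S_e = q·B·(1−ν²)/E_s · I_f  ⇒  E_s = q·B·(1−ν²)·I_f / S_e.
E_s = 313 × 4.6 × 0.9424 × 0.74 / 0.097 = 10350 kPa

E_s ≈ 10400 kPa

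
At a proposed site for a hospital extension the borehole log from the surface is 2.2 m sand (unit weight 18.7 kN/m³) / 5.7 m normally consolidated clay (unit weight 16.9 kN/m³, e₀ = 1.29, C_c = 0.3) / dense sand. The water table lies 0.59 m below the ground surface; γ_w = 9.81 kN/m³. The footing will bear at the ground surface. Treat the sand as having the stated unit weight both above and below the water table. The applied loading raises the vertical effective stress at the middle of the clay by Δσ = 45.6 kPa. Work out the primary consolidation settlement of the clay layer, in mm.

Mid-depth of clay below the ground surface: z = 2.2 + 5.7/2 = 5.05 m.
Total vertical stress at mid-clay: σ_v = 18.7×2.2 + 16.9×2.85 = 89.305 kPa.
Pore pressure: u = 9.81×(5.05 − 0.59) = 43.753 kPa.
Initial effective stress: σ'_0 = σ_v − u = 89.305 − 43.753 = 45.552 kPa.
Final effective stress: σ'_f = σ'_0 + Δσ = 45.552 + 45.6 = 91.152 kPa.
Normally consolidated clay, so the full stress increment lies on the virgin compression line:
S_c = C_c·H/(1+e₀)·log₁₀(σ'_f/σ'_0) = 0.3×5.7/(1+1.29)×log₁₀(91.152/45.552)
    = 0.74672 × 0.30126 = 0.225 m

S_c ≈ 225 mm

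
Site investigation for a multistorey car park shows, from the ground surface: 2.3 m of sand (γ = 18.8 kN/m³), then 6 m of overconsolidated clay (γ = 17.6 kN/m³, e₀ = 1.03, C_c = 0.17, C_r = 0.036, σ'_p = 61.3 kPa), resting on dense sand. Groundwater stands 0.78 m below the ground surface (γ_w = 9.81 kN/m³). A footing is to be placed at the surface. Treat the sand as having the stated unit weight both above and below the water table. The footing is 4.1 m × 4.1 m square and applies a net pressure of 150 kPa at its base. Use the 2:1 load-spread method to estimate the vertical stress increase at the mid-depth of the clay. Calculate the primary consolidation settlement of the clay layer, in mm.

S_c ≈ 66.6 mm

Mid-depth of clay below the ground surface: z = 2.3 + 6/2 = 5.3 m.
Total vertical stress at mid-clay: σ_v = 18.8×2.3 + 17.6×3 = 96.04 kPa.
Pore pressure: u = 9.81×(5.3 − 0.78) = 44.341 kPa.
Initial effective stress: σ'_0 = σ_v − u = 96.04 − 44.341 = 51.699 kPa.
Stress increase at mid-clay by the 2:1 spreading method:
Δσ = qBL/((B+z)(L+z)) = 150×4.1×4.1/((4.1+5.3)(4.1+5.3)) = 28.537 kPa
Final effective stress: σ'_f = 51.699 + 28.537 = 80.236 kPa.
σ'_f = 80.236 > σ'_p = 61.3 kPa, so the stress path crosses the preconsolidation pressure — recompression up to σ'_p, then virgin compression beyond:
S_c = H/(1+e₀)·[C_r·log₁₀(σ'_p/σ'_0) + C_c·log₁₀(σ'_f/σ'_p)]
    = 6/2.03 × [0.036×log₁₀(61.3/51.699) + 0.17×log₁₀(80.236/61.3)]
    = 2.9557 × [0.0026632 + 0.019874] = 0.06661 m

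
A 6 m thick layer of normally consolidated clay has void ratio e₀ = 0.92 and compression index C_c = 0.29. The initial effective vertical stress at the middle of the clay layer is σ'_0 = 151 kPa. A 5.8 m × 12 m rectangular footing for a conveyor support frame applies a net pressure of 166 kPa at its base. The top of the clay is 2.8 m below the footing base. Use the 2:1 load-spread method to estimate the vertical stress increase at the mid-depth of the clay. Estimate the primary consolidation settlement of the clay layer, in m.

S_c ≈ 0.124 m

Mid-depth of clay below the footing base: z = 2.8 + 6/2 = 5.8 m.
Stress increase at mid-clay by the 2:1 spreading method:
Δσ = qBL/((B+z)(L+z)) = 166×5.8×12/((5.8+5.8)(12+5.8)) = 55.955 kPa
Final effective stress: σ'_f = σ'_0 + Δσ = 151 + 55.955 = 206.95 kPa.
Normally consolidated clay, so the full stress increment lies on the virgin compression line:
S_c = C_c·H/(1+e₀)·log₁₀(σ'_f/σ'_0) = 0.29×6/(1+0.92)×log₁₀(206.95/151)
    = 0.90625 × 0.13689 = 0.1241 m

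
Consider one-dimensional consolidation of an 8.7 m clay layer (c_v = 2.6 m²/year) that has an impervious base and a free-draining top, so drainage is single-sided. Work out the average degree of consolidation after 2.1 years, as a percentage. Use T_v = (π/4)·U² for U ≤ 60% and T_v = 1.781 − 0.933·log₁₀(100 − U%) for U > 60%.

Drainage path length: H_d = H = 8.7 m (single drainage).
T_v = c_v·t/H_d² = 2.6×2.1/8.7² = 0.072136.
T_v = 0.072136 corresponds to the U ≤ 60% branch:
U = √(4T_v/π) = 0.3031

U ≈ 30.3 %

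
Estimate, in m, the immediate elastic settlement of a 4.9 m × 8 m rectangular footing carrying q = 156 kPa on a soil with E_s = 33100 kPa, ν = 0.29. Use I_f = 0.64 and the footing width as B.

S_e ≈ 0.0135 m

Immediate (elastic) settlement: S_e = q·B·(1−ν²)/E_s · I_f.
S_e = 156 × 4.9 × (1 − 0.29²) / 33100 × 0.64
    = 156 × 4.9 × 0.9159 / 33100 × 0.64
    = 0.01354 m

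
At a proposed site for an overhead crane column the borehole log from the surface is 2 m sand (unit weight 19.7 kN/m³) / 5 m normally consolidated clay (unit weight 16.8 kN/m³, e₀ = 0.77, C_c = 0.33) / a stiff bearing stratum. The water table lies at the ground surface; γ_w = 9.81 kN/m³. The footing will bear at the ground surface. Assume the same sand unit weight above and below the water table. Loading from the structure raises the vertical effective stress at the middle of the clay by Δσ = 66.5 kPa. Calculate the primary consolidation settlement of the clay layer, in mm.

Mid-depth of clay below the ground surface: z = 2 + 5/2 = 4.5 m.
Total vertical stress at mid-clay: σ_v = 19.7×2 + 16.8×2.5 = 81.4 kPa.
Pore pressure: u = 9.81×(4.5 − 0) = 44.145 kPa.
Initial effective stress: σ'_0 = σ_v − u = 81.4 − 44.145 = 37.255 kPa.
Final effective stress: σ'_f = σ'_0 + Δσ = 37.255 + 66.5 = 103.75 kPa.
Normally consolidated clay, so the full stress increment lies on the virgin compression line:
S_c = C_c·H/(1+e₀)·log₁₀(σ'_f/σ'_0) = 0.33×5/(1+0.77)×log₁₀(103.75/37.255)
    = 0.9322 × 0.4448 = 0.4146 m

S_c ≈ 415 mm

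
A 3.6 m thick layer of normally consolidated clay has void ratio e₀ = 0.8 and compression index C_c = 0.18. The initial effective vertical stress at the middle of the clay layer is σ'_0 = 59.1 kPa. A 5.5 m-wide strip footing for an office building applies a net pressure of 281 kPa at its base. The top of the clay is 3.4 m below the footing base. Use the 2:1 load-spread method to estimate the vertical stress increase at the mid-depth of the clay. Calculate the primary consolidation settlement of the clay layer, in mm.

S_c ≈ 193 mm

Mid-depth of clay below the footing base: z = 3.4 + 3.6/2 = 5.2 m.
Stress increase at mid-clay by the 2:1 spreading method:
Δσ = qB/(B+z) = 281×5.5/(5.5+5.2) = 144.44 kPa
Final effective stress: σ'_f = σ'_0 + Δσ = 59.1 + 144.44 = 203.54 kPa.
Normally consolidated clay, so the full stress increment lies on the virgin compression line:
S_c = C_c·H/(1+e₀)·log₁₀(σ'_f/σ'_0) = 0.18×3.6/(1+0.8)×log₁₀(203.54/59.1)
    = 0.36 × 0.53706 = 0.1933 m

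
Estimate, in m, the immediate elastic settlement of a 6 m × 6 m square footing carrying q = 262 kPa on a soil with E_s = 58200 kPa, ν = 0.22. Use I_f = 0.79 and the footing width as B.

Immediate (elastic) settlement: S_e = q·B·(1−ν²)/E_s · I_f.
S_e = 262 × 6 × (1 − 0.22²) / 58200 × 0.79
    = 262 × 6 × 0.9516 / 58200 × 0.79
    = 0.02031 m

S_e ≈ 0.0203 m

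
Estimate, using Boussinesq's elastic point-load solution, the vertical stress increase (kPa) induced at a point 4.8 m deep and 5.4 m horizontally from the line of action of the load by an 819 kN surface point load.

Boussinesq vertical stress below a point load on an elastic half-space:
Δσ_z = 3P/(2πz²) · [1 + (r/z)²]^(−5/2)
r/z = 5.4/4.8 = 1.125; [1+(r/z)²]^(−5/2) = 0.12943.
Δσ_z = 3×819/(2π×4.8²) × 0.12943 = 16.972 × 0.12943 = 2.197 kPa

Δσ_z ≈ 2.2 kPa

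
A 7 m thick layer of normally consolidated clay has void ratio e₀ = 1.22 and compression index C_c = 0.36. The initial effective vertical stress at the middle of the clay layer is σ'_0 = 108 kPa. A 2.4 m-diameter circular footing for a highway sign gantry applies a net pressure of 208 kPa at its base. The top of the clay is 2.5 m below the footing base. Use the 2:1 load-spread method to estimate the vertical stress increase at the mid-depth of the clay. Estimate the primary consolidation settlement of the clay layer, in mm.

S_c ≈ 72 mm

Mid-depth of clay below the footing base: z = 2.5 + 7/2 = 6 m.
Stress increase at mid-clay by the 2:1 spreading method:
Δσ ≈ qD²/(D+z)² = 208×2.4²/(2.4+6)² = 16.98 kPa
Final effective stress: σ'_f = σ'_0 + Δσ = 108 + 16.98 = 124.98 kPa.
Normally consolidated clay, so the full stress increment lies on the virgin compression line:
S_c = C_c·H/(1+e₀)·log₁₀(σ'_f/σ'_0) = 0.36×7/(1+1.22)×log₁₀(124.98/108)
    = 1.1351 × 0.063417 = 0.07198 m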